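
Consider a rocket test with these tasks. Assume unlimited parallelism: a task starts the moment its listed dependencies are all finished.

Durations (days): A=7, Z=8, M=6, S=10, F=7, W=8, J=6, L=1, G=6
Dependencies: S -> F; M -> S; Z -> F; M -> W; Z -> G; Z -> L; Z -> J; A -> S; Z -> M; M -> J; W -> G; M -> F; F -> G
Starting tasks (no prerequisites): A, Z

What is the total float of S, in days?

0

The longest chain is Z→M→S→F→G = 8+6+10+7+6 = 37; overall finish 37 days.
S finishes as early as 24 and must finish by 24.
So S can slip 24 − 24 = 0 days.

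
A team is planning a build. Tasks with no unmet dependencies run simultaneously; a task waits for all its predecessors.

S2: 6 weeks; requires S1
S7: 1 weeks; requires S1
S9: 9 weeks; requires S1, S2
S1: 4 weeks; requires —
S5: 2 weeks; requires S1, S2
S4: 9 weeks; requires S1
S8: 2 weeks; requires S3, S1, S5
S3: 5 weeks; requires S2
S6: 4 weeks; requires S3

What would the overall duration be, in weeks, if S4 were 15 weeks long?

19

Actual critical path: S1→S2→S3→S6 = 4+6+5+4 = 19 ⇒ 19 weeks.
S4 is off the critical path — its longest chain is 13 weeks, giving 6 of slack.
No other chain overtakes it, so the finish is 19 weeks.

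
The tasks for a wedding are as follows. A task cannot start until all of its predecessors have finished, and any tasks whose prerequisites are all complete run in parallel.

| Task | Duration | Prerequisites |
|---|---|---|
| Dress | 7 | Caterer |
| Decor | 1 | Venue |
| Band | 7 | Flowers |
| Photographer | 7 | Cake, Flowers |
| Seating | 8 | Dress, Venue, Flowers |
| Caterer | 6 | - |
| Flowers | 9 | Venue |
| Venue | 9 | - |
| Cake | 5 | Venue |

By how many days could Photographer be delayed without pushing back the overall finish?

The longest chain is Venue→Flowers→Seating = 9+9+8 = 26; overall finish 26 days.
The longest chain containing Photographer totals 25 days.
Slack of Photographer = 19 − 18 = 1 day.

1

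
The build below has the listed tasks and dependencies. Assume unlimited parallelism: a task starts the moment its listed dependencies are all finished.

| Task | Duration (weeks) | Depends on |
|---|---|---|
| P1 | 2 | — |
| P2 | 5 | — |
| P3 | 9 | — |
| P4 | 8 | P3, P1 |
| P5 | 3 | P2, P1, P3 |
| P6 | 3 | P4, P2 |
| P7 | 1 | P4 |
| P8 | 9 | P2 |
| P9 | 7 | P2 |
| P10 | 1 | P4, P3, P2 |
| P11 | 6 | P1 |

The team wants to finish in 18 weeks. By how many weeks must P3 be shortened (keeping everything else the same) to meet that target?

Current finish: 20 weeks; target: 18.
P3 is on every critical path, so each week cut from P3 cuts the finish by one (this holds down to a finish of 14).
Need 20 − 18 = 2 weeks off P3 → P3 becomes 7 weeks, finish becomes 18.

2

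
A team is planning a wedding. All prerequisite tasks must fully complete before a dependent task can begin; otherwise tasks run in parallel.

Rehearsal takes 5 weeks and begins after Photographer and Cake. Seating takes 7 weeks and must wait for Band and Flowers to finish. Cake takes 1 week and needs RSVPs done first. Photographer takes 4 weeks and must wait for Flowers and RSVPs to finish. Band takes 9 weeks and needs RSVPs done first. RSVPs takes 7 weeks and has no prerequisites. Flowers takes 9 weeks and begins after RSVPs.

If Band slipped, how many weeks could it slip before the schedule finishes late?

RSVPs→Flowers→Photographer→Rehearsal = 7+9+4+5 = 25 sets the makespan at 25 weeks.
Band finishes as early as 16 and must finish by 18.
Slack of Band = 9 − 7 = 2 weeks.

2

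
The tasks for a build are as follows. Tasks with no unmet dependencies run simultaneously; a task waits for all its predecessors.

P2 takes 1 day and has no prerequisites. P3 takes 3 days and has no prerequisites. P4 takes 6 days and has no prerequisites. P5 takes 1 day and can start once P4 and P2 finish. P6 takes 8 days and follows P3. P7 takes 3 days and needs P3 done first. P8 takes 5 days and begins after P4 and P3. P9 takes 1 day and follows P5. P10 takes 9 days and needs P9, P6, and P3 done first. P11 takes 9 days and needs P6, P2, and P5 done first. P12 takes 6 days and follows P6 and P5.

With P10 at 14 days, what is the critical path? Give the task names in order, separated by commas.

Critical path before the change: P3→P6→P10 = 3+8+9 = 20 giving 20 days.
P10 lies on that path, so at 14 days the path becomes 25 days.
The critical path is still P3→P6→P10; finish is now 25 days.

P3, P6, P10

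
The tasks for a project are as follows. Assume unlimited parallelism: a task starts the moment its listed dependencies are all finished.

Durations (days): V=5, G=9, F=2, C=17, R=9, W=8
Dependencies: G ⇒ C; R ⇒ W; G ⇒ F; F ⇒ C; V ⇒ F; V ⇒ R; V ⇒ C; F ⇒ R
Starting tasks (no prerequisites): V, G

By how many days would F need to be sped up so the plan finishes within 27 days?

1

Current finish: 28 days; target: 27.
F is on every critical path, so each day cut from F cuts the finish by one (this holds down to a finish of 27).
Need 28 − 27 = 1 day off F → F becomes 1 day, finish becomes 27.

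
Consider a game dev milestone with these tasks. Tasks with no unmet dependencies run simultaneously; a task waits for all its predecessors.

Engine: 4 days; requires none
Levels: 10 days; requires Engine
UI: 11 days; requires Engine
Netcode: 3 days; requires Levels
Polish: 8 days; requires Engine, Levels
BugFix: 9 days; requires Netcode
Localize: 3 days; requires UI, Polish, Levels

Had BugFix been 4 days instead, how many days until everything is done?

Baseline: Engine→Levels→Netcode→BugFix = 4+10+3+9 = 26 → 26 days.
BugFix lies on that path, so at 4 days the path becomes 21 days.
Now Engine→Levels→Polish→Localize = 4+10+8+3 = 25 is longest, so the finish becomes 25 days.

25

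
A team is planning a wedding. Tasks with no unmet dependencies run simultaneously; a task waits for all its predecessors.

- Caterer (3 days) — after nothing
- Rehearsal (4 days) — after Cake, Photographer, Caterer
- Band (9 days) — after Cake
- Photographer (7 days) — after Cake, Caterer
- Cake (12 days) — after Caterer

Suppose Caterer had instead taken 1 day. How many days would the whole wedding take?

24

Actual critical path: Caterer→Cake→Photographer→Rehearsal = 3+12+7+4 = 26 ⇒ 26 days.
Caterer lies on that path, so at 1 day the path becomes 24 days.
No other chain overtakes it, so the finish is 24 days.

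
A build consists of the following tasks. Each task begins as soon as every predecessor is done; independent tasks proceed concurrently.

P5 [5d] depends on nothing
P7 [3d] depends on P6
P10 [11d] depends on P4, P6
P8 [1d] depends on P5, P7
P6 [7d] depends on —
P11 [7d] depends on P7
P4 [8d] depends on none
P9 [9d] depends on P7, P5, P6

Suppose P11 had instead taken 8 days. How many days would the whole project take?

19

Critical path before the change: P4→P10 = 8+11 = 19 giving 19 days.
P11 has 2 days of float (longest path through it is 17).
No other chain overtakes it, so the finish is 19 days.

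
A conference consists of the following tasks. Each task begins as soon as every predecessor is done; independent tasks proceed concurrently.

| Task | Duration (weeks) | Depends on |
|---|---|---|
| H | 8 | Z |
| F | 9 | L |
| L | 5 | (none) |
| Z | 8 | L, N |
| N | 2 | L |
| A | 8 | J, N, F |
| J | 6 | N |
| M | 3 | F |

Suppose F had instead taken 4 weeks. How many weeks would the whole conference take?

23

Baseline: L→N→Z→H = 5+2+8+8 = 23 → 23 weeks.
F is off the critical path — its longest chain is 22 weeks, giving 1 of slack.
The critical path is still L→N→Z→H; finish is now 23 weeks.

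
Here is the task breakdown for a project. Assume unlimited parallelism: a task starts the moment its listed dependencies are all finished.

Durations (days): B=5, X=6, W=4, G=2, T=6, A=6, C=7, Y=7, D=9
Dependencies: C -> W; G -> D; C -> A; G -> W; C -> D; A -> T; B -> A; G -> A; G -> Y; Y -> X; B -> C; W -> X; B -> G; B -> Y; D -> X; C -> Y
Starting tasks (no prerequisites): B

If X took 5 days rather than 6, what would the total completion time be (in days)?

26

As given, the longest chain is B→C→D→X = 5+7+9+6 = 27, so the finish is 27 days.
Since X is critical, the -1 change carries straight to that chain (now 26 days).
The critical path is still B→C→D→X; finish is now 26 days.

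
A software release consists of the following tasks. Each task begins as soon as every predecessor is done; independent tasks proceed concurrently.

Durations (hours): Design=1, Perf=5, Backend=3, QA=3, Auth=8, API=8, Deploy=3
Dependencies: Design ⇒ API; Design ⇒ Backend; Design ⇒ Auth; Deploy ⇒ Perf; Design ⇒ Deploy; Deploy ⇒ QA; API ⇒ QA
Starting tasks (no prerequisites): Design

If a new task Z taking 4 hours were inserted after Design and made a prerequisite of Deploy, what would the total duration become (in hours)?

13

Originally the plan takes 12 hours.
With Z inserted, Deploy now waits for max(Design, Z).
New critical path: Design→Z→Deploy→Perf = 1+4+3+5 = 13 ⇒ 13 hours.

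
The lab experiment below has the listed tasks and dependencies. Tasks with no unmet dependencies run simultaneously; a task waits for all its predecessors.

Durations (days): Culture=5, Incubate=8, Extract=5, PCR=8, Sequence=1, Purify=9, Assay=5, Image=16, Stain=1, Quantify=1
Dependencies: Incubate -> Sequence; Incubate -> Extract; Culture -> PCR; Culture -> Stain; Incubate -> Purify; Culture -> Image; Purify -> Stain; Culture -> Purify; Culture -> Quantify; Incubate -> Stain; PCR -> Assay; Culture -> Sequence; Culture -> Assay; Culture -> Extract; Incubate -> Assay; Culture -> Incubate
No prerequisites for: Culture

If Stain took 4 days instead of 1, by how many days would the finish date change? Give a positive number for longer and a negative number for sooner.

3

The binding path is Culture→Incubate→Purify→Stain = 5+8+9+1 = 23; finish at 23 days.
Stain lies on that path, so at 4 days the path becomes 26 days.
The critical path is still Culture→Incubate→Purify→Stain; finish is now 26 days.
Change in finish: 26 − 23 = +3 days.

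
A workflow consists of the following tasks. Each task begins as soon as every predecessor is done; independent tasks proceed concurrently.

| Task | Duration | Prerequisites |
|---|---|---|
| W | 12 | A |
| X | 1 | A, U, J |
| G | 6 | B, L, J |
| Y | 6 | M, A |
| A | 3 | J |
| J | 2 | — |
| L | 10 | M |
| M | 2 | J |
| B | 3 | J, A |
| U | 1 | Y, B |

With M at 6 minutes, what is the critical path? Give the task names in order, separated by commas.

Actual critical path: J→M→L→G = 2+2+10+6 = 20 ⇒ 20 minutes.
M is on the critical path; changing it to 6 makes that path 24 minutes.
The critical path is still J→M→L→G; finish is now 24 minutes.

J, M, L, G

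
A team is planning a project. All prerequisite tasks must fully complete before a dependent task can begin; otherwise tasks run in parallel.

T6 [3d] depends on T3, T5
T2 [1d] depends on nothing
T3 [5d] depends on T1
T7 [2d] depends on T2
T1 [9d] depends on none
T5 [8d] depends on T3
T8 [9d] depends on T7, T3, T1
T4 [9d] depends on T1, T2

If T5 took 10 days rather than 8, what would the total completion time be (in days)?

27

Baseline: T1→T3→T5→T6 = 9+5+8+3 = 25 → 25 days.
T5 lies on that path, so at 10 days the path becomes 27 days.
No other chain overtakes it, so the finish is 27 days.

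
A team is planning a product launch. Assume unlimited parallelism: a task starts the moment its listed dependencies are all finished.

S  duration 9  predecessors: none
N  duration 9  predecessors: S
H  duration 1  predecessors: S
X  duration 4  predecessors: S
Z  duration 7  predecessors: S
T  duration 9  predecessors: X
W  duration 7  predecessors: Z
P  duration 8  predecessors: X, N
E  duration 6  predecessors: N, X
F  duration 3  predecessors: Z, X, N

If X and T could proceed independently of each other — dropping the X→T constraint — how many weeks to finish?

With the dependency in place, S→N→P = 9+9+8 = 26 sets the finish at 26 weeks.
Without X→T, T's earliest start moves from 13 to 0.
New critical path: S→N→P = 9+9+8 = 26 ⇒ 26 weeks.

26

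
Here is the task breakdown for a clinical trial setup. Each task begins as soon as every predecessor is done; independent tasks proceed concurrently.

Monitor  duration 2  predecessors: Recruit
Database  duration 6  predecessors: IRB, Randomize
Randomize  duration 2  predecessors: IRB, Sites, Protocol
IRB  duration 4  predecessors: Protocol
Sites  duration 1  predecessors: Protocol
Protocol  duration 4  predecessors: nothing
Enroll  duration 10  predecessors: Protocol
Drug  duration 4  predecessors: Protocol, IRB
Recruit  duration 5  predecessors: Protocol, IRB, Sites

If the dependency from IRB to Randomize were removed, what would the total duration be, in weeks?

15

With the dependency in place, Protocol→IRB→Randomize→Database = 4+4+2+6 = 16 sets the finish at 16 weeks.
Without IRB→Randomize, Randomize's earliest start moves from 8 to 5.
New critical path: Protocol→IRB→Recruit→Monitor = 4+4+5+2 = 15 ⇒ 15 weeks.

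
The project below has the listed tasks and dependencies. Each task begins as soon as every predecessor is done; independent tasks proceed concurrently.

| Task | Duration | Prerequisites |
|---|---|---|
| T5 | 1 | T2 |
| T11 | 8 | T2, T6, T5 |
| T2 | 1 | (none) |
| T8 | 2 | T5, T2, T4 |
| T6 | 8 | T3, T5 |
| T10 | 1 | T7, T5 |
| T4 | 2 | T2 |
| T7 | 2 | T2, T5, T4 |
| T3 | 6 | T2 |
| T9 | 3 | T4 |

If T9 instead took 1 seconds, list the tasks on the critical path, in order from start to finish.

T2, T3, T6, T11

The binding path is T2→T3→T6→T11 = 1+6+8+8 = 23; finish at 23 seconds.
T9 is off the critical path — its longest chain is 6 seconds, giving 17 of slack.
No other chain overtakes it, so the finish is 23 seconds.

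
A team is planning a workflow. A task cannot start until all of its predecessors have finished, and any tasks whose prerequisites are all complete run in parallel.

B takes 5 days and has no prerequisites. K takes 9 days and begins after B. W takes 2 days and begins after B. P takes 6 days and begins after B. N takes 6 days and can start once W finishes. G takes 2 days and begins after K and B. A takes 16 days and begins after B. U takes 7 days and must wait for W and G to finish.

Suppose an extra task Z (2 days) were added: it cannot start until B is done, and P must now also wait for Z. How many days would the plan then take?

23

Originally the plan takes 23 days.
With Z inserted, P now waits for max(B, Z).
New critical path: B→K→G→U = 5+9+2+7 = 23 ⇒ 23 days.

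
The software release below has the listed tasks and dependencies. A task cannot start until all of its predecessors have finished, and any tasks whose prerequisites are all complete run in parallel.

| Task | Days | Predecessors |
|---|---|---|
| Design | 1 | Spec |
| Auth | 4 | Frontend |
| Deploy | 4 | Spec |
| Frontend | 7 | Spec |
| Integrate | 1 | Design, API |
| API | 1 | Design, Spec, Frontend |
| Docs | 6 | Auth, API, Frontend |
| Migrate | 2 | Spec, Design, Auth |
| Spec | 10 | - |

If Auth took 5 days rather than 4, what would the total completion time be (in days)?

The binding path is Spec→Frontend→Auth→Docs = 10+7+4+6 = 27; finish at 27 days.
Auth is on the critical path; changing it to 5 makes that path 28 days.
The critical path is still Spec→Frontend→Auth→Docs; finish is now 28 days.

28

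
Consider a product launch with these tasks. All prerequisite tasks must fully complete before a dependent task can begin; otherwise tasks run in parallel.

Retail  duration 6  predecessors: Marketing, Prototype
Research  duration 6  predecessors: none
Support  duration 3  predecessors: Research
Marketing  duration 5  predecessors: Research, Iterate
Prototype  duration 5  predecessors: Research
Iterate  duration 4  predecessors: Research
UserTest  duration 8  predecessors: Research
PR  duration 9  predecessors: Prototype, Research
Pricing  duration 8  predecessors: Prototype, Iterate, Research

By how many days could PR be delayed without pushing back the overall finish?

The longest chain is Research→Iterate→Marketing→Retail = 6+4+5+6 = 21; overall finish 21 days.
PR finishes as early as 20 and must finish by 21.
Float = 21 − 20 = 1.

1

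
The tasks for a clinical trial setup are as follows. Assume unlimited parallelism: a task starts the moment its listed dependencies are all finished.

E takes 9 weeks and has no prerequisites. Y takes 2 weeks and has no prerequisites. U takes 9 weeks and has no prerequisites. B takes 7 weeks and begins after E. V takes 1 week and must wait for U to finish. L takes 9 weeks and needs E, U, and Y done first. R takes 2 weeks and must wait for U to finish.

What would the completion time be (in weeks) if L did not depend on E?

Before: longest chain E→L = 9+9 = 18, finish 18.
Dropping E→L doesn't change L's earliest start (9); another predecessor still binds.
The longest chain is now U→L = 9+9 = 18, so the schedule takes 18 weeks.

18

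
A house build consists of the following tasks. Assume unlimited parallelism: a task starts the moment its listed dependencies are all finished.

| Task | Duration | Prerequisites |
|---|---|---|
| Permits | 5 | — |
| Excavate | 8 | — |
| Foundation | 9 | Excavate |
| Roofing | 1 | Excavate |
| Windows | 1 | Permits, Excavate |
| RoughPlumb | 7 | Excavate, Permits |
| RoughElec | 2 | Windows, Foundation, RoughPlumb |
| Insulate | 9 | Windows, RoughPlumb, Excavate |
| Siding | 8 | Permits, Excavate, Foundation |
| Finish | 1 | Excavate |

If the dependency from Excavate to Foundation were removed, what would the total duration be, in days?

24

With the dependency in place, Excavate→Foundation→Siding = 8+9+8 = 25 sets the finish at 25 days.
Without Excavate→Foundation, Foundation's earliest start moves from 8 to 0.
After: Excavate→RoughPlumb→Insulate = 8+7+9 = 24 → 24 days.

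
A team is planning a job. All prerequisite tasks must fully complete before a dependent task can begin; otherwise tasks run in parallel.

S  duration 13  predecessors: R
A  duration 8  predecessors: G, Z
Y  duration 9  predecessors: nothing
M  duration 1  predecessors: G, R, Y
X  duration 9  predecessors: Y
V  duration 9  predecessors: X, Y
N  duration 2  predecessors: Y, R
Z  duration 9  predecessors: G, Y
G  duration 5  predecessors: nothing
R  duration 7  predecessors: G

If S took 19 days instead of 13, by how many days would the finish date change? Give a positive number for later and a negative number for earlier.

The binding path is Y→X→V = 9+9+9 = 27; finish at 27 days.
The longest path through S is only 25 days, so S has float 2.
New critical path: G→R→S = 5+7+19 = 31 ⇒ 31 days.
Change in finish: 31 − 27 = +4 days.

4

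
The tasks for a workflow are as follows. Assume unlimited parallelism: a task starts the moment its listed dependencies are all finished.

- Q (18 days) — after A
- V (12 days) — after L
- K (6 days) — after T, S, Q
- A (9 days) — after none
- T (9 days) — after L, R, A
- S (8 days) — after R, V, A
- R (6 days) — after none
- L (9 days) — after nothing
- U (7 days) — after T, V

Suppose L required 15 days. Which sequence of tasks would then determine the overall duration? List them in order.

L, V, S, K

Actual critical path: L→V→S→K = 9+12+8+6 = 35 ⇒ 35 days.
L is on the critical path; changing it to 15 makes that path 41 days.
No other chain overtakes it, so the finish is 41 days.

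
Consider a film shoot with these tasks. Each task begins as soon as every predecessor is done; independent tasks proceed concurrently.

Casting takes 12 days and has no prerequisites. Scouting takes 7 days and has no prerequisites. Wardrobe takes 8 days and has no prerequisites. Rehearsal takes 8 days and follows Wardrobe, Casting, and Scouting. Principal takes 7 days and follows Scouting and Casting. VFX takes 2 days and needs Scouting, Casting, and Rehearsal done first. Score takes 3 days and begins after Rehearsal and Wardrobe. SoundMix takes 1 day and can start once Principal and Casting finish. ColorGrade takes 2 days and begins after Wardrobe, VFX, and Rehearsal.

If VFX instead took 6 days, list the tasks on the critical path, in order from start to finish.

Casting, Rehearsal, VFX, ColorGrade

Baseline: Casting→Rehearsal→VFX→ColorGrade = 12+8+2+2 = 24 → 24 days.
VFX is on the critical path; changing it to 6 makes that path 28 days.
No other chain overtakes it, so the finish is 28 days.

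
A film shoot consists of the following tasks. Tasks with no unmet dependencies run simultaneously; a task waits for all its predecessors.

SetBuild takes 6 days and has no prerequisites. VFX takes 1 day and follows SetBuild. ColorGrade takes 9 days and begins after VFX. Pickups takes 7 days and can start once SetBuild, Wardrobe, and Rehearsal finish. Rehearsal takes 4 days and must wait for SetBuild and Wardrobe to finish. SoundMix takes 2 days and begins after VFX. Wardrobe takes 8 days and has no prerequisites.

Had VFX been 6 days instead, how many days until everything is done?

21

Baseline: Wardrobe→Rehearsal→Pickups = 8+4+7 = 19 → 19 days.
The longest path through VFX is only 16 days, so VFX has float 3.
Now SetBuild→VFX→ColorGrade = 6+6+9 = 21 is longest, so the finish becomes 21 days.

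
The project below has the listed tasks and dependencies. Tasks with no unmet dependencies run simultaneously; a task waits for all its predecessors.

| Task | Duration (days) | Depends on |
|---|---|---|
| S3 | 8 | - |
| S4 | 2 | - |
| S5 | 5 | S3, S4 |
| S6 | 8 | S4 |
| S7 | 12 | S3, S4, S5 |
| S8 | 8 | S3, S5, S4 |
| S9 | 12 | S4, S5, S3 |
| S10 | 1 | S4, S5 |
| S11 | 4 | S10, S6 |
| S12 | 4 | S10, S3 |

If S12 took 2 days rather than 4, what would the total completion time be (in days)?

25

As given, the longest chain is S3→S5→S7 = 8+5+12 = 25, so the finish is 25 days.
S12 has 7 days of float (longest path through it is 18).
That remains the longest chain; total 25 days.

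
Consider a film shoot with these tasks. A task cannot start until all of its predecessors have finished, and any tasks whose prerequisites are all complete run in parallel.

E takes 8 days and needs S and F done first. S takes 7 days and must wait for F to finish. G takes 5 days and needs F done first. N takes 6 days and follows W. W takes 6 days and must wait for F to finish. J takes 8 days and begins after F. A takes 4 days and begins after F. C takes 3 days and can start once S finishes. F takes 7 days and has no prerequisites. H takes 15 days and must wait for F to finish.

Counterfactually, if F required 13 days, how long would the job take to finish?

28

The binding path is F→S→E = 7+7+8 = 22; finish at 22 days.
F is on the critical path; changing it to 13 makes that path 28 days.
The critical path is still F→S→E; finish is now 28 days.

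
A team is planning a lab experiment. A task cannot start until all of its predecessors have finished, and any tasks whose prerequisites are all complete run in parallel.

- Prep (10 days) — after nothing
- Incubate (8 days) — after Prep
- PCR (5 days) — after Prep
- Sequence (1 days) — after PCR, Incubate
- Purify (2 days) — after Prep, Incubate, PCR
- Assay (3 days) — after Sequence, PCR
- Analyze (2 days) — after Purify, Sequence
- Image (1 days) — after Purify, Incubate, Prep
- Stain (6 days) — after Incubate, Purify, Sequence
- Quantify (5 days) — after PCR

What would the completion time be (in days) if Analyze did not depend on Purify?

With the dependency in place, Prep→Incubate→Purify→Stain = 10+8+2+6 = 26 sets the finish at 26 days.
Without Purify→Analyze, Analyze's earliest start moves from 20 to 19.
New critical path: Prep→Incubate→Purify→Stain = 10+8+2+6 = 26 ⇒ 26 days.

26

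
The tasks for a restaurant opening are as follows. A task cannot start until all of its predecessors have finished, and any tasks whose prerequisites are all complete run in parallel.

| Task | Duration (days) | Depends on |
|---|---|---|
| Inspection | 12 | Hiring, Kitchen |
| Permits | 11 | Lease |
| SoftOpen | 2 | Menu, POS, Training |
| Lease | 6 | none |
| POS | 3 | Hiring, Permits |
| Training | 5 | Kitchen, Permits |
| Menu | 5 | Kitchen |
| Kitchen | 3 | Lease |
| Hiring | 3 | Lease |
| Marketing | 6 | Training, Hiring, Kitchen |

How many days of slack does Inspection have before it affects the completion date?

7

Lease→Permits→Training→Marketing = 6+11+5+6 = 28 sets the makespan at 28 days.
Longest path through Inspection: 21 days (earliest finish 21, latest finish 28).
So Inspection can slip 28 − 21 = 7 days.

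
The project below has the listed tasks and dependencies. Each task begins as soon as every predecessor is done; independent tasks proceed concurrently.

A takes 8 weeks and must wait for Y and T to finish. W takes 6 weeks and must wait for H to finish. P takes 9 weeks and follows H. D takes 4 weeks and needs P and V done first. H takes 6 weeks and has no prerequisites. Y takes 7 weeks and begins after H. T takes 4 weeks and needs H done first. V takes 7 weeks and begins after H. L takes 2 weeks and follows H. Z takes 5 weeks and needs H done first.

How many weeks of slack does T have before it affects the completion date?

3

Critical path: H→Y→A = 6+7+8 = 21, so the finish is 21 weeks.
The longest chain containing T totals 18 weeks.
Float = 21 − 18 = 3.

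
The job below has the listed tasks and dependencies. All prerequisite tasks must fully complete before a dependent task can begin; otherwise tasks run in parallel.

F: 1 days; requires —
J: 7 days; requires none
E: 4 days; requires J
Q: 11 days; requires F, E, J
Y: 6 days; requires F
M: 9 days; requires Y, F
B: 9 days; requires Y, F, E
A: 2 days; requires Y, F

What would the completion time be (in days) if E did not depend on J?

Original critical path: J→E→Q = 7+4+11 = 22 ⇒ 22 days.
Without J→E, E's earliest start moves from 7 to 0.
New critical path: J→Q = 7+11 = 18 ⇒ 18 days.

18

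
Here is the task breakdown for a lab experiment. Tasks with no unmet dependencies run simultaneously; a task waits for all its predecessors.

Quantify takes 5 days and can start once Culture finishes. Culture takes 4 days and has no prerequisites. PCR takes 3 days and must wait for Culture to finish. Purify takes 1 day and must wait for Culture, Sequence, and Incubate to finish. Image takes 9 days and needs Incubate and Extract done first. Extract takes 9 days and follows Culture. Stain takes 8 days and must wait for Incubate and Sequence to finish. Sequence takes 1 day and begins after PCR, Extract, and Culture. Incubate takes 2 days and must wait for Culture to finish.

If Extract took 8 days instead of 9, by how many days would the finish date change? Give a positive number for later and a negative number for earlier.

The binding path is Culture→Extract→Sequence→Stain = 4+9+1+8 = 22; finish at 22 days.
Extract is on the critical path; changing it to 8 makes that path 21 days.
No other chain overtakes it, so the finish is 21 days.
Change in finish: 21 − 22 = -1 days.

-1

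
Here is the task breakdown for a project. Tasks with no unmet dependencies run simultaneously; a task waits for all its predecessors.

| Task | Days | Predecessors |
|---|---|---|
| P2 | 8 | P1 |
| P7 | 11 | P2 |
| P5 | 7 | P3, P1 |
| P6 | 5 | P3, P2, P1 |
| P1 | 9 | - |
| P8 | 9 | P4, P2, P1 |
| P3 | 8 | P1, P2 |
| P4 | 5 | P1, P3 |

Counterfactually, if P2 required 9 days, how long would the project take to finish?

40

Critical path before the change: P1→P2→P3→P4→P8 = 9+8+8+5+9 = 39 giving 39 days.
P2 is on the critical path; changing it to 9 makes that path 40 days.
The critical path is still P1→P2→P3→P4→P8; finish is now 40 days.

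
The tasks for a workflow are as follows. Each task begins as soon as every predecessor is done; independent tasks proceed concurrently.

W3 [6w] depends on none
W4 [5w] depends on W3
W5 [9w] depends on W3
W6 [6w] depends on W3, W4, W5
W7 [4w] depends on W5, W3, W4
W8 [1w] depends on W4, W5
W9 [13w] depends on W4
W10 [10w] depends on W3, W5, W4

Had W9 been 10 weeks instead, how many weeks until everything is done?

25

Baseline: W3→W5→W10 = 6+9+10 = 25 → 25 weeks.
W9 has 1 week of float (longest path through it is 24).
The critical path is still W3→W5→W10; finish is now 25 weeks.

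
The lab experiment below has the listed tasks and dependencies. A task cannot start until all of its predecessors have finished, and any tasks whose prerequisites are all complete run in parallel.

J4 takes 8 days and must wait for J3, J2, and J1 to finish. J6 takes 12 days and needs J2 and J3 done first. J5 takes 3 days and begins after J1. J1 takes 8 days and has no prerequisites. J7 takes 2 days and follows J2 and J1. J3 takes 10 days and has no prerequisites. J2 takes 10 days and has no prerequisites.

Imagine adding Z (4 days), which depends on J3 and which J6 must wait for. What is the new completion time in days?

Originally the project takes 22 days.
With Z inserted, J6 now waits for max(J2, J3, Z).
New critical path: J3→Z→J6 = 10+4+12 = 26 ⇒ 26 days.

26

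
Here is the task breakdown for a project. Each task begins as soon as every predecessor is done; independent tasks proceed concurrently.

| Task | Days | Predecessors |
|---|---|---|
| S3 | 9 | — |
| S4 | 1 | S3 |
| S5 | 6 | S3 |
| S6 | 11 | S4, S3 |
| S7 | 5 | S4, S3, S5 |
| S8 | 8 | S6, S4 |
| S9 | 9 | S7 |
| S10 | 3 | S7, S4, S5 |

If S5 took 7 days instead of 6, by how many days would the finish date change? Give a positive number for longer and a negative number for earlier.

Critical path before the change: S3→S5→S7→S9 = 9+6+5+9 = 29 giving 29 days.
S5 lies on that path, so at 7 days the path becomes 30 days.
The critical path is still S3→S5→S7→S9; finish is now 30 days.
Change in finish: 30 − 29 = +1 days.

1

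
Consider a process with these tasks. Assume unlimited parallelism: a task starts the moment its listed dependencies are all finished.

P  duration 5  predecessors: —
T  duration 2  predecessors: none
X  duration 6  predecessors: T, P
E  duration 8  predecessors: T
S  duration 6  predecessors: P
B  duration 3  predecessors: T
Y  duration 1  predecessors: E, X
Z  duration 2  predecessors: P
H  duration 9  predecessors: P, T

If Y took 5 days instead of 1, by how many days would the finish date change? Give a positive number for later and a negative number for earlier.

2

The binding path is P→H = 5+9 = 14; finish at 14 days.
Y is off the critical path — its longest chain is 12 days, giving 2 of slack.
New critical path: P→X→Y = 5+6+5 = 16 ⇒ 16 days.
Change in finish: 16 − 14 = +2 days.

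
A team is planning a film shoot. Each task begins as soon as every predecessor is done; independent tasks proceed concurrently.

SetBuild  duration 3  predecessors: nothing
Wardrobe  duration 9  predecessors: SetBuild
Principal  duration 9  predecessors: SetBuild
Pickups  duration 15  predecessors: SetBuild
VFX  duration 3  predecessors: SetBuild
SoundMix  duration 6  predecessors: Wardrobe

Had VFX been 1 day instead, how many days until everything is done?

Baseline: SetBuild→Wardrobe→SoundMix = 3+9+6 = 18 → 18 days.
VFX has 12 days of float (longest path through it is 6).
The critical path is still SetBuild→Wardrobe→SoundMix; finish is now 18 days.

18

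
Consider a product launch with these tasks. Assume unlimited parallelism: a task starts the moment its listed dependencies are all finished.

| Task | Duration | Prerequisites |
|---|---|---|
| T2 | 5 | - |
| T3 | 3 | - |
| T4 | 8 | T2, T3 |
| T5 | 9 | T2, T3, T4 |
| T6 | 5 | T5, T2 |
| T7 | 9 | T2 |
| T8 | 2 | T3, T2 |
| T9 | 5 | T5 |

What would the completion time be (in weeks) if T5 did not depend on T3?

27

Original critical path: T2→T4→T5→T6 = 5+8+9+5 = 27 ⇒ 27 weeks.
Dropping T3→T5 doesn't change T5's earliest start (13); another predecessor still binds.
New critical path: T2→T4→T5→T6 = 5+8+9+5 = 27 ⇒ 27 weeks.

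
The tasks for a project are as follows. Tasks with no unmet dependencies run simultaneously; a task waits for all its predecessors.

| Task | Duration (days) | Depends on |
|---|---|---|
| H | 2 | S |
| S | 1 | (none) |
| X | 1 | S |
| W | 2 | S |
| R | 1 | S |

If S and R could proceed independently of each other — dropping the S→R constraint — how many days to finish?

With the dependency in place, S→W = 1+2 = 3 sets the finish at 3 days.
Without S→R, R's earliest start moves from 1 to 0.
The longest chain is now S→W = 1+2 = 3, so the project takes 3 days.

3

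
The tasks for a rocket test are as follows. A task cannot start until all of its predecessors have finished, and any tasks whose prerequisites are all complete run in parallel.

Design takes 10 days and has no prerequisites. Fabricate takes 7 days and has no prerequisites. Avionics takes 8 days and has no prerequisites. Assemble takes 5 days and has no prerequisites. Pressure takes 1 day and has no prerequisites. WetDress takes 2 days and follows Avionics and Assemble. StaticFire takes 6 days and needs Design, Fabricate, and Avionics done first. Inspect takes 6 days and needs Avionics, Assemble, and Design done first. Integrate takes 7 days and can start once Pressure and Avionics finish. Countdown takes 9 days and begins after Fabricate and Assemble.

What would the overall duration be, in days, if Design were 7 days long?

Critical path before the change: Design→StaticFire = 10+6 = 16 giving 16 days.
Design lies on that path, so at 7 days the path becomes 13 days.
Now Fabricate→Countdown = 7+9 = 16 is longest, so the finish becomes 16 days.

16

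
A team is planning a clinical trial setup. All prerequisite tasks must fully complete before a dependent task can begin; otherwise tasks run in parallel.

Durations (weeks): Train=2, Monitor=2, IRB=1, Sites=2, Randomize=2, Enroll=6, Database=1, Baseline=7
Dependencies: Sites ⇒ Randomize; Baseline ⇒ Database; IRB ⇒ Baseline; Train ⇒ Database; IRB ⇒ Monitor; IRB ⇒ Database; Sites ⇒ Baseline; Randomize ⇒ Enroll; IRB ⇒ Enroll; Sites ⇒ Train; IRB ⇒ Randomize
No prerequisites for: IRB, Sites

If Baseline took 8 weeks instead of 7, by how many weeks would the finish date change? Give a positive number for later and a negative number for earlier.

Baseline: Sites→Baseline→Database = 2+7+1 = 10 → 10 weeks.
Since Baseline is critical, the +1 change carries straight to that chain (now 11 weeks).
No other chain overtakes it, so the finish is 11 weeks.
Change in finish: 11 − 10 = +1 weeks.

1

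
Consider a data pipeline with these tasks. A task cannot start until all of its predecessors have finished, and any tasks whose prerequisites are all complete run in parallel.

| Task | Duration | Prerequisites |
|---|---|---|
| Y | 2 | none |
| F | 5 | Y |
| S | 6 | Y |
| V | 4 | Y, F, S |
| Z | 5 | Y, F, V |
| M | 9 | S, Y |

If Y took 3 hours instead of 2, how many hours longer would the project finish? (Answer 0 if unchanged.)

Critical path before the change: Y→S→V→Z = 2+6+4+5 = 17 giving 17 hours.
Y is on the critical path; changing it to 3 makes that path 18 hours.
No other chain overtakes it, so the finish is 18 hours.
Change in finish: 18 − 17 = +1 hours.

1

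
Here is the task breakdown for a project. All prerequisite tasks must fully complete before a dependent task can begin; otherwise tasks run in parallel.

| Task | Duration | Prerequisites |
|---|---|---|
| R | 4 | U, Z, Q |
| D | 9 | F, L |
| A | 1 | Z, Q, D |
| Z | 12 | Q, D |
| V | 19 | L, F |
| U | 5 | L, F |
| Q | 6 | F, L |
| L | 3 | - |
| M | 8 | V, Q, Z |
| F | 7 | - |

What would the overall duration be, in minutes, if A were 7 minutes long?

36

Critical path before the change: F→D→Z→M = 7+9+12+8 = 36 giving 36 minutes.
The longest path through A is only 29 minutes, so A has float 7.
That remains the longest chain; total 36 minutes.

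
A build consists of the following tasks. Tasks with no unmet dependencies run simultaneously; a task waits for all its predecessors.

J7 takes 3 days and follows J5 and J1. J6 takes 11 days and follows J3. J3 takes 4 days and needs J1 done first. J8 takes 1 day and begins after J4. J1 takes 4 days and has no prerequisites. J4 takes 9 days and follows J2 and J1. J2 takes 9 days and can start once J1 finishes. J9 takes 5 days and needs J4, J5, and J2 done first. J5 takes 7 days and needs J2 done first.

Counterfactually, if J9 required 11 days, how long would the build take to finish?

Baseline: J1→J2→J4→J9 = 4+9+9+5 = 27 → 27 days.
J9 lies on that path, so at 11 days the path becomes 33 days.
The critical path is still J1→J2→J4→J9; finish is now 33 days.

33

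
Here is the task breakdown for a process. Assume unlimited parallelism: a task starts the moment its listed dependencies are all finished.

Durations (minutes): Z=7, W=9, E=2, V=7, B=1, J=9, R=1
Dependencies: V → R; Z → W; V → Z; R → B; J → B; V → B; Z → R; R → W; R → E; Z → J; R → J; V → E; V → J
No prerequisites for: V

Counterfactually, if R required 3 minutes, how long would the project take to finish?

Actual critical path: V→Z→R→J→B = 7+7+1+9+1 = 25 ⇒ 25 minutes.
Since R is critical, the +2 change carries straight to that chain (now 27 minutes).
That remains the longest chain; total 27 minutes.

27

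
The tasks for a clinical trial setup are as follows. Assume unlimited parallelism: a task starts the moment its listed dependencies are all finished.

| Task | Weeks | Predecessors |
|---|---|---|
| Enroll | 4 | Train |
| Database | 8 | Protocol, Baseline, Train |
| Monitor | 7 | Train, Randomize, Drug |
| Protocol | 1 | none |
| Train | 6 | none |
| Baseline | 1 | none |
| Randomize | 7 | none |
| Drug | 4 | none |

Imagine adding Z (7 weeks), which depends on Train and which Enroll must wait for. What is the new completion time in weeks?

17

Originally the clinical trial setup takes 14 weeks.
With Z inserted, Enroll now waits for max(Train, Z).
New critical path: Train→Z→Enroll = 6+7+4 = 17 ⇒ 17 weeks.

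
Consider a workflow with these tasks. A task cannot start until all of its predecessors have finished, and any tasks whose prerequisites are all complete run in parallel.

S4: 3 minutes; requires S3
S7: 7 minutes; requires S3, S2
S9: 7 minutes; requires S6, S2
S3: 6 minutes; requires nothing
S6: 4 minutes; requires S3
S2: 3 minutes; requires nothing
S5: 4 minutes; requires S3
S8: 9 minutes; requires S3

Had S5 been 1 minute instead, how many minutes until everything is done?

17

As given, the longest chain is S3→S6→S9 = 6+4+7 = 17, so the finish is 17 minutes.
S5 has 7 minutes of float (longest path through it is 10).
The critical path is still S3→S6→S9; finish is now 17 minutes.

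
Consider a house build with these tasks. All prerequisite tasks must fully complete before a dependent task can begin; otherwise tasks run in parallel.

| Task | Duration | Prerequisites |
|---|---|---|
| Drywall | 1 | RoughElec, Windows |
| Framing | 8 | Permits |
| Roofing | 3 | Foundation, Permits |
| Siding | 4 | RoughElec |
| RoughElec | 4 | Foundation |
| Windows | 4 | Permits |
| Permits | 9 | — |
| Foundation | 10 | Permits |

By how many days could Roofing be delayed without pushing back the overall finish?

5

The longest chain is Permits→Foundation→RoughElec→Siding = 9+10+4+4 = 27; overall finish 27 days.
The longest chain containing Roofing totals 22 days.
Float = 27 − 22 = 5.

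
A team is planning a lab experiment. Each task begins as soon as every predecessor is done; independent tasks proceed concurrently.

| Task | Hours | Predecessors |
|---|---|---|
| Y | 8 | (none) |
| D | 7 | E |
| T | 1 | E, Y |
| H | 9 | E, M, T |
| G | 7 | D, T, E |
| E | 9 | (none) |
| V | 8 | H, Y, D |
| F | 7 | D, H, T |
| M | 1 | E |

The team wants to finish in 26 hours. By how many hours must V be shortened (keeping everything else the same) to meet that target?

1

Current finish: 27 hours; target: 26.
V is on every critical path, so each hour cut from V cuts the finish by one (this holds down to a finish of 26).
Need 27 − 26 = 1 hour off V → V becomes 7 hours, finish becomes 26.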